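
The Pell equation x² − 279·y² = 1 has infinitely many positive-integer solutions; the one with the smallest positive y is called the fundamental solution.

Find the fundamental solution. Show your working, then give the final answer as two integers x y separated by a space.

d=279: √d = [16; 1,2,2,1,2,2,1,32] (ℓ=8, even), read p_7/q_7
i=0: a=16 ⇒ p=16, q=1
i=1: a=1 ⇒ p=17, q=1
i=2: a=2 ⇒ p=50, q=3
i=3: a=2 ⇒ p=117, q=7
i=4: a=1 ⇒ p=167, q=10
…
i=6: a=2 ⇒ p=1069, q=64
i=7: a=1 ⇒ p=1520, q=91
fundamental: x₁=1520, y₁=91  (since 2310400 − 279·8281 = 1)

1520 91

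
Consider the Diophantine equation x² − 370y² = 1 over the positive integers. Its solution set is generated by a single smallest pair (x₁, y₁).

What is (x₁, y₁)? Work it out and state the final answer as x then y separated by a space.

213859 11118

√370 → a₀=19, period (4,4,38); ℓ=3 odd so k=5
i=0: a=19 ⇒ p=19, q=1
…
i=4: a=4 ⇒ p=50339, q=2617
i=5: a=4 ⇒ p=213859, q=11118
→ (213859, 11118).  Check: 213859²=45735671881, 370·11118²=45735671880, difference 1.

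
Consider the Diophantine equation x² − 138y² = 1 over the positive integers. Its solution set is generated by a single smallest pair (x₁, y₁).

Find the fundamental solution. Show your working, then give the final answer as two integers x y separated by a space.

47 4

√138 = [11; 1,2,1,22, …], period ℓ=4 (even) → k=3
a_0=11:  p_0=11·1+0=11,  q_0=11·0+1=1
…
a_2=2:  p_2=2·12+11=35,  q_2=2·1+1=3
a_3=1:  p_3=1·35+12=47,  q_3=1·3+1=4
(x₁, y₁) = (47, 4);  47² − 138·4² = 1 ✓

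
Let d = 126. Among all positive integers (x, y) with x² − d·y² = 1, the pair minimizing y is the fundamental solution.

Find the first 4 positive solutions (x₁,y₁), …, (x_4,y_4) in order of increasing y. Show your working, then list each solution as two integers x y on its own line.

√126 = [11; 4,2,4,22, …], period ℓ=4 (even) → k=3
step 0: (11, 1)  from 11·(1,0) + (0,1)
…
step 2: (101, 9)  from 2·(45,4) + (11,1)
step 3: (449, 40)  from 4·(101,9) + (45,4)
fundamental: x₁=449, y₁=40  (since 201601 − 126·1600 = 1)
(449+40√126)^2 = 403201 + 35920√126
(449+40√126)^3 = 362074049 + 32256120√126
(449+40√126)^4 = 325142092801 + 28965959840√126

449 40
403201 35920
362074049 32256120
325142092801 28965959840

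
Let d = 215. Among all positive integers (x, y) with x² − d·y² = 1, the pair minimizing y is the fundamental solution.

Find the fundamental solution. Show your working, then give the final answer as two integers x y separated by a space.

[14; 1,1,1,28] for √215; ℓ=4 ⇒ convergent index 3
step 0: (14, 1)  from 14·(1,0) + (0,1)
…
step 2: (29, 2)  from 1·(15,1) + (14,1)
step 3: (44, 3)  from 1·(29,2) + (15,1)
fundamental: x₁=44, y₁=3  (since 1936 − 215·9 = 1)

44 3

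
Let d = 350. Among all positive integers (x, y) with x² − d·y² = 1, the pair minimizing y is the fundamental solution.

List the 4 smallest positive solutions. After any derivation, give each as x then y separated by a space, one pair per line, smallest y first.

√350 = [18; 1,2,2,2,1,36, …], period ℓ=6 (even) → k=5
step 0: (18, 1)  from 18·(1,0) + (0,1)
step 1: (19, 1)  from 1·(18,1) + (1,0)
step 2: (56, 3)  from 2·(19,1) + (18,1)
step 3: (131, 7)  from 2·(56,3) + (19,1)
step 4: (318, 17)  from 2·(131,7) + (56,3)
step 5: (449, 24)  from 1·(318,17) + (131,7)
fundamental: x₁=449, y₁=24  (since 201601 − 350·576 = 1)
n=2: (449,24)∘(449,24) = (449·449+350·24·24, 449·24+24·449) = (403201,21552)
n=3: (403201,21552)∘(449,24) = (449·403201+350·24·21552, 449·21552+24·403201) = (362074049,19353672)
n=4: (362074049,19353672)∘(449,24) = (449·362074049+350·24·19353672, 449·19353672+24·362074049) = (325142092801,17379575904)

449 24
403201 21552
362074049 19353672
325142092801 17379575904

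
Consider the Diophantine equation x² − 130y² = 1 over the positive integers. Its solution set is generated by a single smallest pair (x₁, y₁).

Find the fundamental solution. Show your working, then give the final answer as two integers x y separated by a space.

6499 570

√130 → a₀=11, period (2,2,22); ℓ=3 odd so k=5
a_0=11:  p_0=11·1+0=11,  q_0=11·0+1=1
a_1=2:  p_1=2·11+1=23,  q_1=2·1+0=2
…
a_3=22:  p_3=22·57+23=1277,  q_3=22·5+2=112
a_4=2:  p_4=2·1277+57=2611,  q_4=2·112+5=229
a_5=2:  p_5=2·2611+1277=6499,  q_5=2·229+112=570
→ (6499, 570).  Check: 6499²=42237001, 130·570²=42237000, difference 1.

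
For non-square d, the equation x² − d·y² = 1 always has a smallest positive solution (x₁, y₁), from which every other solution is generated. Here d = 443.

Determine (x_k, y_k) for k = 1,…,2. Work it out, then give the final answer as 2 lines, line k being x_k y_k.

√443 = [21; 21,42, …], period ℓ=2 (even) → k=1
k=0  a_k=21  p_k/q_k = 21/1
k=1  a_k=21  p_k/q_k = 442/21
→ (442, 21).  Check: 442²=195364, 443·21²=195363, difference 1.
(x_2, y_2) = (442·442 + 443·21·21, 442·21 + 21·442) = (390727, 18564)

442 21
390727 18564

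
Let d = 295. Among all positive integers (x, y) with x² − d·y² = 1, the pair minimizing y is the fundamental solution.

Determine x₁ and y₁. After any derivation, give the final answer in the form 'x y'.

2024999 117900

√295 = [17; 5,1,2,3,2,6,2,3,2,1,5,34, …], period ℓ=12 (even) → k=11
a_0=17:  p_0=17·1+0=17,  q_0=17·0+1=1
a_1=5:  p_1=5·17+1=86,  q_1=5·1+0=5
a_2=1:  p_2=1·86+17=103,  q_2=1·5+1=6
…
a_4=3:  p_4=3·292+103=979,  q_4=3·17+6=57
a_5=2:  p_5=2·979+292=2250,  q_5=2·57+17=131
…
a_7=2:  p_7=2·14479+2250=31208,  q_7=2·843+131=1817
a_8=3:  p_8=3·31208+14479=108103,  q_8=3·1817+843=6294
…
a_10=1:  p_10=1·247414+108103=355517,  q_10=1·14405+6294=20699
a_11=5:  p_11=5·355517+247414=2024999,  q_11=5·20699+14405=117900
(x₁, y₁) = (2024999, 117900);  2024999² − 295·117900² = 1 ✓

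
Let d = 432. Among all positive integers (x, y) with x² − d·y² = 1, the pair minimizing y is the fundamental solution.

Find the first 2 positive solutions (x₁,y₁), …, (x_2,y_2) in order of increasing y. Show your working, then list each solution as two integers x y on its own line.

[20; 1,3,1,1,1,3,1,40] for √432; ℓ=8 ⇒ convergent index 7
k=0  a_k=20  p_k/q_k = 20/1
k=1  a_k=1  p_k/q_k = 21/1
…
k=6  a_k=3  p_k/q_k = 1060/51
k=7  a_k=1  p_k/q_k = 1351/65
→ (1351, 65).  Check: 1351²=1825201, 432·65²=1825200, difference 1.
(1351+65√432)^2 = 3650401 + 175630√432

1351 65
3650401 175630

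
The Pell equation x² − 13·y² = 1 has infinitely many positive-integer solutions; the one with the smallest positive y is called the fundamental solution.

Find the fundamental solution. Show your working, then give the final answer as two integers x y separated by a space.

649 180

d=13: √d = [3; 1,1,1,1,6] (ℓ=5, odd), read p_9/q_9
k=0  a_k=3  p_k/q_k = 3/1
…
k=2  a_k=1  p_k/q_k = 7/2
k=3  a_k=1  p_k/q_k = 11/3
…
k=5  a_k=6  p_k/q_k = 119/33
k=6  a_k=1  p_k/q_k = 137/38
k=7  a_k=1  p_k/q_k = 256/71
k=8  a_k=1  p_k/q_k = 393/109
k=9  a_k=1  p_k/q_k = 649/180
(x₁, y₁) = (649, 180);  649² − 13·180² = 1 ✓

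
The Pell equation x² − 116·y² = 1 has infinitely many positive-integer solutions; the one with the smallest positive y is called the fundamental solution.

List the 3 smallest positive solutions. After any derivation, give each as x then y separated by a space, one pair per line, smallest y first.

9801 910
192119201 17837820
3765920568201 349656946730

[10; 1,3,2,1,4,1,2,3,1,20] for √116; ℓ=10 ⇒ convergent index 9
k=0  a_k=10  p_k/q_k = 10/1
k=1  a_k=1  p_k/q_k = 11/1
…
k=4  a_k=1  p_k/q_k = 140/13
k=5  a_k=4  p_k/q_k = 657/61
…
k=8  a_k=3  p_k/q_k = 7550/701
k=9  a_k=1  p_k/q_k = 9801/910
fundamental: x₁=9801, y₁=910  (since 96059601 − 116·828100 = 1)
(9801+910√116)^2 = 192119201 + 17837820√116
(9801+910√116)^3 = 3765920568201 + 349656946730√116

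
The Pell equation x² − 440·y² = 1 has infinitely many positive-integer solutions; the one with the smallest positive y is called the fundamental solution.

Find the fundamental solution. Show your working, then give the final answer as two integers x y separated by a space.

21 1

√440 = [20; 1,40, …], period ℓ=2 (even) → k=1
step 0: (20, 1)  from 20·(1,0) + (0,1)
step 1: (21, 1)  from 1·(20,1) + (1,0)
(x₁, y₁) = (21, 1);  21² − 440·1² = 1 ✓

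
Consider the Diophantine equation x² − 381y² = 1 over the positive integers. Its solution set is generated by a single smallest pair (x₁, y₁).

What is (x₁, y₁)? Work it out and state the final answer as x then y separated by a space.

d=381: √d = [19; 1,1,12,1,1,38] (ℓ=6, even), read p_5/q_5
step 0: (19, 1)  from 19·(1,0) + (0,1)
…
step 2: (39, 2)  from 1·(20,1) + (19,1)
step 3: (488, 25)  from 12·(39,2) + (20,1)
step 4: (527, 27)  from 1·(488,25) + (39,2)
step 5: (1015, 52)  from 1·(527,27) + (488,25)
(x₁, y₁) = (1015, 52);  1015² − 381·52² = 1 ✓

1015 52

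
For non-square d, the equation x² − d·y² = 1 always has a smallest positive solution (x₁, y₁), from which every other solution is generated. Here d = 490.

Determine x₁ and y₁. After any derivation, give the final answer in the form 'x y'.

√490 → a₀=22, period (7,2,1,4,4,4,1,2,7,44); ℓ=10 even so k=9
k=0  a_k=22  p_k/q_k = 22/1
…
k=2  a_k=2  p_k/q_k = 332/15
k=3  a_k=1  p_k/q_k = 487/22
k=4  a_k=4  p_k/q_k = 2280/103
…
k=6  a_k=4  p_k/q_k = 40708/1839
k=7  a_k=1  p_k/q_k = 50315/2273
k=8  a_k=2  p_k/q_k = 141338/6385
k=9  a_k=7  p_k/q_k = 1039681/46968
fundamental: x₁=1039681, y₁=46968  (since 1080936581761 − 490·2205993024 = 1)

1039681 46968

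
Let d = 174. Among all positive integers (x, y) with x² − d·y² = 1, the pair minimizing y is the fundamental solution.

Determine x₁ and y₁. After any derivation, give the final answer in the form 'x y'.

1451 110

d=174: √d = [13; 5,4,5,26] (ℓ=4, even), read p_3/q_3
step 0: (13, 1)  from 13·(1,0) + (0,1)
…
step 2: (277, 21)  from 4·(66,5) + (13,1)
step 3: (1451, 110)  from 5·(277,21) + (66,5)
fundamental: x₁=1451, y₁=110  (since 2105401 − 174·12100 = 1)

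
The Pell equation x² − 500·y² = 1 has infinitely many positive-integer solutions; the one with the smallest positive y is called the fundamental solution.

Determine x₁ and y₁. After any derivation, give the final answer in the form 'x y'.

√500 → a₀=22, period (2,1,3,2,1,…,1,2,44); ℓ=14 even so k=13
step 0: (22, 1)  from 22·(1,0) + (0,1)
step 1: (45, 2)  from 2·(22,1) + (1,0)
…
step 6: (1364, 61)  from 1·(805,36) + (559,25)
…
step 8: (15809, 707)  from 1·(14445,646) + (1364,61)
step 9: (30254, 1353)  from 1·(15809,707) + (14445,646)
…
step 11: (259205, 11592)  from 3·(76317,3413) + (30254,1353)
step 12: (335522, 15005)  from 1·(259205,11592) + (76317,3413)
step 13: (930249, 41602)  from 2·(335522,15005) + (259205,11592)
fundamental: x₁=930249, y₁=41602  (since 865363202001 − 500·1730726404 = 1)

930249 41602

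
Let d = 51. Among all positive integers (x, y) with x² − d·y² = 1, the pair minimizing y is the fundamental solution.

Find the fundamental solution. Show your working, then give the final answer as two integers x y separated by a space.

[7; 7,14] for √51; ℓ=2 ⇒ convergent index 1
k=0  a_k=7  p_k/q_k = 7/1
k=1  a_k=7  p_k/q_k = 50/7
→ (50, 7).  Check: 50²=2500, 51·7²=2499, difference 1.

50 7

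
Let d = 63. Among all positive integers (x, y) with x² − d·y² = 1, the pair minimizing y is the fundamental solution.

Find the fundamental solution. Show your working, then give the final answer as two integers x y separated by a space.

8 1

√63 → a₀=7, period (1,14); ℓ=2 even so k=1
i=0: a=7 ⇒ p=7, q=1
i=1: a=1 ⇒ p=8, q=1
(x₁, y₁) = (8, 1);  8² − 63·1² = 1 ✓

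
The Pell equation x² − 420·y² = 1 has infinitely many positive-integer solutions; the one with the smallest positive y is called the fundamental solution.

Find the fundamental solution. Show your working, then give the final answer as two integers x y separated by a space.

41 2

d=420: √d = [20; 2,40] (ℓ=2, even), read p_1/q_1
i=0: a=20 ⇒ p=20, q=1
i=1: a=2 ⇒ p=41, q=2
fundamental: x₁=41, y₁=2  (since 1681 − 420·4 = 1)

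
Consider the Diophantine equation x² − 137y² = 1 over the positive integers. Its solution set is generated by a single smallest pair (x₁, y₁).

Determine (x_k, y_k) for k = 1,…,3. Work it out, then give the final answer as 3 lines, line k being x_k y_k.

6083073 519712
74007554246657 6322892069952
900386710067742990849 76925228065277725280

√137 → a₀=11, period (1,2,2,1,1,2,2,1,22); ℓ=9 odd so k=17
a_0=11:  p_0=11·1+0=11,  q_0=11·0+1=1
a_1=1:  p_1=1·11+1=12,  q_1=1·1+0=1
…
a_3=2:  p_3=2·35+12=82,  q_3=2·3+1=7
…
a_6=2:  p_6=2·199+117=515,  q_6=2·17+10=44
a_7=2:  p_7=2·515+199=1229,  q_7=2·44+17=105
a_8=1:  p_8=1·1229+515=1744,  q_8=1·105+44=149
a_9=22:  p_9=22·1744+1229=39597,  q_9=22·149+105=3383
…
a_11=2:  p_11=2·41341+39597=122279,  q_11=2·3532+3383=10447
a_12=2:  p_12=2·122279+41341=285899,  q_12=2·10447+3532=24426
a_13=1:  p_13=1·285899+122279=408178,  q_13=1·24426+10447=34873
a_14=1:  p_14=1·408178+285899=694077,  q_14=1·34873+24426=59299
a_15=2:  p_15=2·694077+408178=1796332,  q_15=2·59299+34873=153471
a_16=2:  p_16=2·1796332+694077=4286741,  q_16=2·153471+59299=366241
a_17=1:  p_17=1·4286741+1796332=6083073,  q_17=1·366241+153471=519712
fundamental: x₁=6083073, y₁=519712  (since 37003777123329 − 137·270100562944 = 1)
n=2: (6083073,519712)∘(6083073,519712) = (6083073·6083073+137·519712·519712, 6083073·519712+519712·6083073) = (74007554246657,6322892069952)
n=3: (74007554246657,6322892069952)∘(6083073,519712) = (6083073·74007554246657+137·519712·6322892069952, 6083073·6322892069952+519712·74007554246657) = (900386710067742990849,76925228065277725280)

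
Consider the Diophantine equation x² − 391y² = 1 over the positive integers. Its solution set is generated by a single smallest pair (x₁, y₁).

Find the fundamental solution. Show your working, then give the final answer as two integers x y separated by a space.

7338680 371133

√391 → a₀=19, period (1,3,2,2,1,…,3,1,38); ℓ=16 even so k=15
i=0: a=19 ⇒ p=19, q=1
i=1: a=1 ⇒ p=20, q=1
i=2: a=3 ⇒ p=79, q=4
i=3: a=2 ⇒ p=178, q=9
…
i=5: a=1 ⇒ p=613, q=31
…
i=8: a=19 ⇒ p=52519, q=2656
…
i=10: a=1 ⇒ p=160266, q=8105
…
i=13: a=2 ⇒ p=1660597, q=83980
i=14: a=3 ⇒ p=5678083, q=287153
i=15: a=1 ⇒ p=7338680, q=371133
fundamental: x₁=7338680, y₁=371133  (since 53856224142400 − 391·137739703689 = 1)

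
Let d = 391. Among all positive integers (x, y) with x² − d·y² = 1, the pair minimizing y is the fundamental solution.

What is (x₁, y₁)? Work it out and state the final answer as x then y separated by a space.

7338680 371133

√391 → a₀=19, period (1,3,2,2,1,…,3,1,38); ℓ=16 even so k=15
step 0: (19, 1)  from 19·(1,0) + (0,1)
…
step 2: (79, 4)  from 3·(20,1) + (19,1)
step 3: (178, 9)  from 2·(79,4) + (20,1)
step 4: (435, 22)  from 2·(178,9) + (79,4)
…
step 6: (1048, 53)  from 1·(613,31) + (435,22)
step 7: (2709, 137)  from 2·(1048,53) + (613,31)
…
step 9: (107747, 5449)  from 2·(52519,2656) + (2709,137)
step 10: (160266, 8105)  from 1·(107747,5449) + (52519,2656)
…
step 12: (696292, 35213)  from 2·(268013,13554) + (160266,8105)
step 13: (1660597, 83980)  from 2·(696292,35213) + (268013,13554)
step 14: (5678083, 287153)  from 3·(1660597,83980) + (696292,35213)
step 15: (7338680, 371133)  from 1·(5678083,287153) + (1660597,83980)
→ (7338680, 371133).  Check: 7338680²=53856224142400, 391·371133²=53856224142399, difference 1.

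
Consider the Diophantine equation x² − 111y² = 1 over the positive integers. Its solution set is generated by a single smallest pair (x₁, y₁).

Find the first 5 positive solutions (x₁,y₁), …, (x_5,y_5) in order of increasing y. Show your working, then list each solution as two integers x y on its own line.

295 28
174049 16520
102688615 9746772
60586108801 5750578960
35745701503975 3392831839628

[10; 1,1,6,1,1,20] for √111; ℓ=6 ⇒ convergent index 5
k=0  a_k=10  p_k/q_k = 10/1
…
k=2  a_k=1  p_k/q_k = 21/2
k=3  a_k=6  p_k/q_k = 137/13
k=4  a_k=1  p_k/q_k = 158/15
k=5  a_k=1  p_k/q_k = 295/28
(x₁, y₁) = (295, 28);  295² − 111·28² = 1 ✓
n=2: (295,28)∘(295,28) = (295·295+111·28·28, 295·28+28·295) = (174049,16520)
n=3: (174049,16520)∘(295,28) = (295·174049+111·28·16520, 295·16520+28·174049) = (102688615,9746772)
n=4: (102688615,9746772)∘(295,28) = (295·102688615+111·28·9746772, 295·9746772+28·102688615) = (60586108801,5750578960)
n=5: (60586108801,5750578960)∘(295,28) = (295·60586108801+111·28·5750578960, 295·5750578960+28·60586108801) = (35745701503975,3392831839628)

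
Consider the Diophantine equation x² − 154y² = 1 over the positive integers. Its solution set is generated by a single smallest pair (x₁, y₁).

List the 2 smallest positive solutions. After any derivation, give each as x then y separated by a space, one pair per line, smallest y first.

d=154: √d = [12; 2,2,3,1,2,1,3,2,2,24] (ℓ=10, even), read p_9/q_9
step 0: (12, 1)  from 12·(1,0) + (0,1)
step 1: (25, 2)  from 2·(12,1) + (1,0)
step 2: (62, 5)  from 2·(25,2) + (12,1)
…
step 4: (273, 22)  from 1·(211,17) + (62,5)
…
step 6: (1030, 83)  from 1·(757,61) + (273,22)
step 7: (3847, 310)  from 3·(1030,83) + (757,61)
step 8: (8724, 703)  from 2·(3847,310) + (1030,83)
step 9: (21295, 1716)  from 2·(8724,703) + (3847,310)
(x₁, y₁) = (21295, 1716);  21295² − 154·1716² = 1 ✓
k=2:  x_2 = 21295·21295+154·1716·1716 = 906954049,  y_2 = 21295·1716+1716·21295 = 73084440

21295 1716
906954049 73084440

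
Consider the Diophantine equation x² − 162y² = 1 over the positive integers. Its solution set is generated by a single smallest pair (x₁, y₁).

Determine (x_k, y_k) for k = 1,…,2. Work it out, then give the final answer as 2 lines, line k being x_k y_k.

√162 → a₀=12, period (1,2,1,2,12,2,1,2,1,24); ℓ=10 even so k=9
k=0  a_k=12  p_k/q_k = 12/1
…
k=2  a_k=2  p_k/q_k = 38/3
…
k=4  a_k=2  p_k/q_k = 140/11
k=5  a_k=12  p_k/q_k = 1731/136
k=6  a_k=2  p_k/q_k = 3602/283
k=7  a_k=1  p_k/q_k = 5333/419
k=8  a_k=2  p_k/q_k = 14268/1121
k=9  a_k=1  p_k/q_k = 19601/1540
(x₁, y₁) = (19601, 1540);  19601² − 162·1540² = 1 ✓
n=2: (19601,1540)∘(19601,1540) = (19601·19601+162·1540·1540, 19601·1540+1540·19601) = (768398401,60371080)

19601 1540
768398401 60371080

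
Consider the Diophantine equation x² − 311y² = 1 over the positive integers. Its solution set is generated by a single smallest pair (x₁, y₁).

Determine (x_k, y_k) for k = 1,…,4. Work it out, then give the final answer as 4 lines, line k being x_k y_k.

√311 → a₀=17, period (1,1,1,2,1,…,1,1,34); ℓ=16 even so k=15
k=0  a_k=17  p_k/q_k = 17/1
…
k=4  a_k=2  p_k/q_k = 141/8
k=5  a_k=1  p_k/q_k = 194/11
…
k=10  a_k=6  p_k/q_k = 1376656/78063
…
k=14  a_k=1  p_k/q_k = 10724507/608131
k=15  a_k=1  p_k/q_k = 16883880/957397
→ (16883880, 957397).  Check: 16883880²=285065403854400, 311·957397²=285065403854399, difference 1.
(x_2, y_2) = (16883880·16883880 + 311·957397·957397, 16883880·957397 + 957397·16883880) = (570130807708799, 32329152120720)
(x_3, y_3) = (16883880·570130807708799 + 311·957397·32329152120720, 16883880·32329152120720 + 957397·570130807708799) = (19252040283316857636360, 1091683049815963029803)
(x_4, y_4) = (16883880·19252040283316857636360 + 311·957397·1091683049815963029803, 16883880·1091683049815963029803 + 957397·19252040283316857636360) = (650098275797375082487964044801, 36863691222253451430108430560)

16883880 957397
570130807708799 32329152120720
19252040283316857636360 1091683049815963029803
650098275797375082487964044801 36863691222253451430108430560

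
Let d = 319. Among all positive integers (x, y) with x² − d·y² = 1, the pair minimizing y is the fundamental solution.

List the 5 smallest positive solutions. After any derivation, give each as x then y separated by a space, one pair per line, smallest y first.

√319 = [17; 1,6,5,1,4,…,6,1,34, …], period ℓ=14 (even) → k=13
a_0=17:  p_0=17·1+0=17,  q_0=17·0+1=1
…
a_3=5:  p_3=5·125+18=643,  q_3=5·7+1=36
…
a_5=4:  p_5=4·768+643=3715,  q_5=4·43+36=208
a_6=3:  p_6=3·3715+768=11913,  q_6=3·208+43=667
…
a_8=3:  p_8=3·15628+11913=58797,  q_8=3·875+667=3292
…
a_11=5:  p_11=5·309613+250816=1798881,  q_11=5·17335+14043=100718
a_12=6:  p_12=6·1798881+309613=11102899,  q_12=6·100718+17335=621643
a_13=1:  p_13=1·11102899+1798881=12901780,  q_13=1·621643+100718=722361
→ (12901780, 722361).  Check: 12901780²=166455927168400, 319·722361²=166455927168399, difference 1.
k=2:  x_2 = 12901780·12901780+319·722361·722361 = 332911854336799,  y_2 = 12901780·722361+722361·12901780 = 18639485405160
k=3:  x_3 = 12901780·332911854336799+319·722361·18639485405160 = 8590311008090840302660,  y_3 = 12901780·18639485405160+722361·332911854336799 = 480965080021169647239
k=4:  x_4 = 12901780·8590311008090840302660+319·722361·480965080021169647239 = 221660605515932150288251132801,  y_4 = 12901780·480965080021169647239+722361·8590311008090840302660 = 12410611300231033623224965680
k=5:  x_5 = 12901780·221660605515932150288251132801+319·722361·12410611300231033623224965680 = 5719632734066677605580897309458268900,  y_5 = 12901780·12410611300231033623224965680+722361·221660605515932150288251132801 = 320237953322189008993822774252173561

12901780 722361
332911854336799 18639485405160
8590311008090840302660 480965080021169647239
221660605515932150288251132801 12410611300231033623224965680
5719632734066677605580897309458268900 320237953322189008993822774252173561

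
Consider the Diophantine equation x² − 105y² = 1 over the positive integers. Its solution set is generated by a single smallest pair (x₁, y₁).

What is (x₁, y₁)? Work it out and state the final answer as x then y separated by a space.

41 4

√105 = [10; 4,20, …], period ℓ=2 (even) → k=1
k=0  a_k=10  p_k/q_k = 10/1
k=1  a_k=4  p_k/q_k = 41/4
→ (41, 4).  Check: 41²=1681, 105·4²=1680, difference 1.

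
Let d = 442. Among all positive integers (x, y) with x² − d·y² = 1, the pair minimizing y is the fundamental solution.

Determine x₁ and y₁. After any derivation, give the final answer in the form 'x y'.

883 42

√442 = [21; 42, …], period ℓ=1 (odd) → k=1
i=0: a=21 ⇒ p=21, q=1
i=1: a=42 ⇒ p=883, q=42
fundamental: x₁=883, y₁=42  (since 779689 − 442·1764 = 1)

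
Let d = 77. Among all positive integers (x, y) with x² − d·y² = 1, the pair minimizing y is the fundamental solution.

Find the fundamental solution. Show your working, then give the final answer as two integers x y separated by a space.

d=77: √d = [8; 1,3,2,3,1,16] (ℓ=6, even), read p_5/q_5
k=0  a_k=8  p_k/q_k = 8/1
k=1  a_k=1  p_k/q_k = 9/1
k=2  a_k=3  p_k/q_k = 35/4
k=3  a_k=2  p_k/q_k = 79/9
k=4  a_k=3  p_k/q_k = 272/31
k=5  a_k=1  p_k/q_k = 351/40
(x₁, y₁) = (351, 40);  351² − 77·40² = 1 ✓

351 40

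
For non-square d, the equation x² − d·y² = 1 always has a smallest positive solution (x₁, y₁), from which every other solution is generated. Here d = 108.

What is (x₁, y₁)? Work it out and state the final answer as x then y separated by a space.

d=108: √d = [10; 2,1,1,4,1,1,2,20] (ℓ=8, even), read p_7/q_7
step 0: (10, 1)  from 10·(1,0) + (0,1)
step 1: (21, 2)  from 2·(10,1) + (1,0)
…
step 4: (239, 23)  from 4·(52,5) + (31,3)
…
step 6: (530, 51)  from 1·(291,28) + (239,23)
step 7: (1351, 130)  from 2·(530,51) + (291,28)
fundamental: x₁=1351, y₁=130  (since 1825201 − 108·16900 = 1)

1351 130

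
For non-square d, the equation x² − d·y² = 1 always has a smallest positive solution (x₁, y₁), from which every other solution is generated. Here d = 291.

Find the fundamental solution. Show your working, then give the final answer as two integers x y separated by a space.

290 17

√291 = [17; 17,34, …], period ℓ=2 (even) → k=1
step 0: (17, 1)  from 17·(1,0) + (0,1)
step 1: (290, 17)  from 17·(17,1) + (1,0)
(x₁, y₁) = (290, 17);  290² − 291·17² = 1 ✓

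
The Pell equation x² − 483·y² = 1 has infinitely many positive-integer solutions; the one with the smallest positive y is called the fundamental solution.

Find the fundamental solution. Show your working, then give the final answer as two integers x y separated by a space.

22 1

d=483: √d = [21; 1,42] (ℓ=2, even), read p_1/q_1
step 0: (21, 1)  from 21·(1,0) + (0,1)
step 1: (22, 1)  from 1·(21,1) + (1,0)
fundamental: x₁=22, y₁=1  (since 484 − 483·1 = 1)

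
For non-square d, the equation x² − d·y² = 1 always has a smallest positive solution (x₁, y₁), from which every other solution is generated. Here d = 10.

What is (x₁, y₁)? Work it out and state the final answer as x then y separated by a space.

19 6

√10 → a₀=3, period (6); ℓ=1 odd so k=1
i=0: a=3 ⇒ p=3, q=1
i=1: a=6 ⇒ p=19, q=6
fundamental: x₁=19, y₁=6  (since 361 − 10·36 = 1)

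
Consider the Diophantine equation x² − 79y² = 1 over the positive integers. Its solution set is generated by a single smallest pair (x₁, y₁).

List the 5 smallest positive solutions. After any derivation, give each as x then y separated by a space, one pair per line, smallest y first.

√79 → a₀=8, period (1,7,1,16); ℓ=4 even so k=3
i=0: a=8 ⇒ p=8, q=1
i=1: a=1 ⇒ p=9, q=1
i=2: a=7 ⇒ p=71, q=8
i=3: a=1 ⇒ p=80, q=9
(x₁, y₁) = (80, 9);  80² − 79·9² = 1 ✓
(80+9√79)^2 = 12799 + 1440√79
(80+9√79)^3 = 2047760 + 230391√79
(80+9√79)^4 = 327628801 + 36861120√79
(80+9√79)^5 = 52418560400 + 5897548809√79

80 9
12799 1440
2047760 230391
327628801 36861120
52418560400 5897548809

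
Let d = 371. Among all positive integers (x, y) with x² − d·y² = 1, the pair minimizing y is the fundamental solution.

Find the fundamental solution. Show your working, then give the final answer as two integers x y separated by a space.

1695 88

√371 = [19; 3,1,4,1,3,38, …], period ℓ=6 (even) → k=5
i=0: a=19 ⇒ p=19, q=1
…
i=2: a=1 ⇒ p=77, q=4
i=3: a=4 ⇒ p=366, q=19
i=4: a=1 ⇒ p=443, q=23
i=5: a=3 ⇒ p=1695, q=88
→ (1695, 88).  Check: 1695²=2873025, 371·88²=2873024, difference 1.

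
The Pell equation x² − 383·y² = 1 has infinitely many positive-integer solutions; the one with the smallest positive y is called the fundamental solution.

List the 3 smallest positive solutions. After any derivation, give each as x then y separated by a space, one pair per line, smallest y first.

18768 959
704475647 35997024
26443197867024 1351184291905

√383 = [19; 1,1,3,19,3,1,1,38, …], period ℓ=8 (even) → k=7
step 0: (19, 1)  from 19·(1,0) + (0,1)
…
step 2: (39, 2)  from 1·(20,1) + (19,1)
step 3: (137, 7)  from 3·(39,2) + (20,1)
step 4: (2642, 135)  from 19·(137,7) + (39,2)
step 5: (8063, 412)  from 3·(2642,135) + (137,7)
step 6: (10705, 547)  from 1·(8063,412) + (2642,135)
step 7: (18768, 959)  from 1·(10705,547) + (8063,412)
fundamental: x₁=18768, y₁=959  (since 352237824 − 383·919681 = 1)
(18768+959√383)^2 = 704475647 + 35997024√383
(18768+959√383)^3 = 26443197867024 + 1351184291905√383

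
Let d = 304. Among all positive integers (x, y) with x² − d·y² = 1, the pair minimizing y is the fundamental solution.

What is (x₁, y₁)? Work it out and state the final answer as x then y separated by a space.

57799 3315

√304 = [17; 2,3,2,1,1,1,1,1,2,3,2,34, …], period ℓ=12 (even) → k=11
a_0=17:  p_0=17·1+0=17,  q_0=17·0+1=1
a_1=2:  p_1=2·17+1=35,  q_1=2·1+0=2
…
a_8=1:  p_8=1·1761+1081=2842,  q_8=1·101+62=163
…
a_10=3:  p_10=3·7445+2842=25177,  q_10=3·427+163=1444
a_11=2:  p_11=2·25177+7445=57799,  q_11=2·1444+427=3315
→ (57799, 3315).  Check: 57799²=3340724401, 304·3315²=3340724400, difference 1.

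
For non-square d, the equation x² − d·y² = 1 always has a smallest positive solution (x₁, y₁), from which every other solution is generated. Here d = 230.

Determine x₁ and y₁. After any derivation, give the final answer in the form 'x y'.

91 6

√230 = [15; 6,30, …], period ℓ=2 (even) → k=1
i=0: a=15 ⇒ p=15, q=1
i=1: a=6 ⇒ p=91, q=6
→ (91, 6).  Check: 91²=8281, 230·6²=8280, difference 1.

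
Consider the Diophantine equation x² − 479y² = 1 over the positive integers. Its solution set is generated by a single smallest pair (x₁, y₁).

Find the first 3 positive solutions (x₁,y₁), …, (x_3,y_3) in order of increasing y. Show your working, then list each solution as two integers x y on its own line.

2989440 136591
17873503027199 816661198080
106863529779256567680 4882719303976413809

[21; 1,7,1,3,2,21,2,3,1,7,1,42] for √479; ℓ=12 ⇒ convergent index 11
i=0: a=21 ⇒ p=21, q=1
i=1: a=1 ⇒ p=22, q=1
…
i=3: a=1 ⇒ p=197, q=9
i=4: a=3 ⇒ p=766, q=35
i=5: a=2 ⇒ p=1729, q=79
…
i=7: a=2 ⇒ p=75879, q=3467
i=8: a=3 ⇒ p=264712, q=12095
…
i=10: a=7 ⇒ p=2648849, q=121029
i=11: a=1 ⇒ p=2989440, q=136591
(x₁, y₁) = (2989440, 136591);  2989440² − 479·136591² = 1 ✓
(x_2, y_2) = (2989440·2989440 + 479·136591·136591, 2989440·136591 + 136591·2989440) = (17873503027199, 816661198080)
(x_3, y_3) = (2989440·17873503027199 + 479·136591·816661198080, 2989440·816661198080 + 136591·17873503027199) = (106863529779256567680, 4882719303976413809)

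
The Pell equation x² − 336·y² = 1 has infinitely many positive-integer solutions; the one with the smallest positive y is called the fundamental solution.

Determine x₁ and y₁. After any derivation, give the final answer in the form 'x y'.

√336 → a₀=18, period (3,36); ℓ=2 even so k=1
a_0=18:  p_0=18·1+0=18,  q_0=18·0+1=1
a_1=3:  p_1=3·18+1=55,  q_1=3·1+0=3
fundamental: x₁=55, y₁=3  (since 3025 − 336·9 = 1)

55 3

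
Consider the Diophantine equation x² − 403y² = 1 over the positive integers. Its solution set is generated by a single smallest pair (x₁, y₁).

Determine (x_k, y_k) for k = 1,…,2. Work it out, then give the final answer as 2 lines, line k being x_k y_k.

669878 33369
897473069767 44706317964

[20; 13,2,1,3,1,3,1,2,13,40] for √403; ℓ=10 ⇒ convergent index 9
i=0: a=20 ⇒ p=20, q=1
…
i=4: a=3 ⇒ p=2951, q=147
…
i=7: a=1 ⇒ p=17967, q=895
i=8: a=2 ⇒ p=50147, q=2498
i=9: a=13 ⇒ p=669878, q=33369
fundamental: x₁=669878, y₁=33369  (since 448736534884 − 403·1113490161 = 1)
(669878+33369√403)^2 = 897473069767 + 44706317964√403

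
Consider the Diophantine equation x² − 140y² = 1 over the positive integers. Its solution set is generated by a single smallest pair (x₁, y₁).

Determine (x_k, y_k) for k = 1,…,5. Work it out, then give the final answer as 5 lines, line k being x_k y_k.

71 6
10081 852
1431431 120978
203253121 17178024
28860511751 2439158430

[11; 1,4,1,22] for √140; ℓ=4 ⇒ convergent index 3
step 0: (11, 1)  from 11·(1,0) + (0,1)
step 1: (12, 1)  from 1·(11,1) + (1,0)
step 2: (59, 5)  from 4·(12,1) + (11,1)
step 3: (71, 6)  from 1·(59,5) + (12,1)
(x₁, y₁) = (71, 6);  71² − 140·6² = 1 ✓
k=2:  x_2 = 71·71+140·6·6 = 10081,  y_2 = 71·6+6·71 = 852
k=3:  x_3 = 71·10081+140·6·852 = 1431431,  y_3 = 71·852+6·10081 = 120978
k=4:  x_4 = 71·1431431+140·6·120978 = 203253121,  y_4 = 71·120978+6·1431431 = 17178024
k=5:  x_5 = 71·203253121+140·6·17178024 = 28860511751,  y_5 = 71·17178024+6·203253121 = 2439158430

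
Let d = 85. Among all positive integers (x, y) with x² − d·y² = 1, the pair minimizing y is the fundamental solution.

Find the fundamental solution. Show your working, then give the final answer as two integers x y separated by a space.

√85 = [9; 4,1,1,4,18, …], period ℓ=5 (odd) → k=9
a_0=9:  p_0=9·1+0=9,  q_0=9·0+1=1
a_1=4:  p_1=4·9+1=37,  q_1=4·1+0=4
…
a_3=1:  p_3=1·46+37=83,  q_3=1·5+4=9
…
a_5=18:  p_5=18·378+83=6887,  q_5=18·41+9=747
a_6=4:  p_6=4·6887+378=27926,  q_6=4·747+41=3029
a_7=1:  p_7=1·27926+6887=34813,  q_7=1·3029+747=3776
a_8=1:  p_8=1·34813+27926=62739,  q_8=1·3776+3029=6805
a_9=4:  p_9=4·62739+34813=285769,  q_9=4·6805+3776=30996
(x₁, y₁) = (285769, 30996);  285769² − 85·30996² = 1 ✓

285769 30996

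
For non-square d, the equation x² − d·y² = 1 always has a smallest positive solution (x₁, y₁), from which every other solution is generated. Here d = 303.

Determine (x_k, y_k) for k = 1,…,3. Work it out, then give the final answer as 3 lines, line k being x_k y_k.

d=303: √d = [17; 2,2,5,2,2,34] (ℓ=6, even), read p_5/q_5
step 0: (17, 1)  from 17·(1,0) + (0,1)
…
step 3: (470, 27)  from 5·(87,5) + (35,2)
step 4: (1027, 59)  from 2·(470,27) + (87,5)
step 5: (2524, 145)  from 2·(1027,59) + (470,27)
fundamental: x₁=2524, y₁=145  (since 6370576 − 303·21025 = 1)
n=2: (2524,145)∘(2524,145) = (2524·2524+303·145·145, 2524·145+145·2524) = (12741151,731960)
n=3: (12741151,731960)∘(2524,145) = (2524·12741151+303·145·731960, 2524·731960+145·12741151) = (64317327724,3694933935)

2524 145
12741151 731960
64317327724 3694933935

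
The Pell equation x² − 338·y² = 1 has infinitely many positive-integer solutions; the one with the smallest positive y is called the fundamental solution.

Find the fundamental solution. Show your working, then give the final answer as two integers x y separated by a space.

114243 6214

[18; 2,1,1,2,36] for √338; ℓ=5 ⇒ convergent index 9
step 0: (18, 1)  from 18·(1,0) + (0,1)
…
step 2: (55, 3)  from 1·(37,2) + (18,1)
…
step 5: (8696, 473)  from 36·(239,13) + (92,5)
step 6: (17631, 959)  from 2·(8696,473) + (239,13)
…
step 8: (43958, 2391)  from 1·(26327,1432) + (17631,959)
step 9: (114243, 6214)  from 2·(43958,2391) + (26327,1432)
fundamental: x₁=114243, y₁=6214  (since 13051463049 − 338·38613796 = 1)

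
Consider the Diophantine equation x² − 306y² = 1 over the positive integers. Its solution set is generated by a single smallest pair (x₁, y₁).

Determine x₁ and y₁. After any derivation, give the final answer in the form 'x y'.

35 2

[17; 2,34] for √306; ℓ=2 ⇒ convergent index 1
k=0  a_k=17  p_k/q_k = 17/1
k=1  a_k=2  p_k/q_k = 35/2
fundamental: x₁=35, y₁=2  (since 1225 − 306·4 = 1)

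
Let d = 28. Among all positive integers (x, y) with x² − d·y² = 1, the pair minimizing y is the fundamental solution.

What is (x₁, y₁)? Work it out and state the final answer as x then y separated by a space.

[5; 3,2,3,10] for √28; ℓ=4 ⇒ convergent index 3
k=0  a_k=5  p_k/q_k = 5/1
k=1  a_k=3  p_k/q_k = 16/3
k=2  a_k=2  p_k/q_k = 37/7
k=3  a_k=3  p_k/q_k = 127/24
fundamental: x₁=127, y₁=24  (since 16129 − 28·576 = 1)

127 24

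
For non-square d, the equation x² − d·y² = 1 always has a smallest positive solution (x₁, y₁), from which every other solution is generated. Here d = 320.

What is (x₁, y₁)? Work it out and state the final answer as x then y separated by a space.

√320 = [17; 1,7,1,34, …], period ℓ=4 (even) → k=3
i=0: a=17 ⇒ p=17, q=1
i=1: a=1 ⇒ p=18, q=1
i=2: a=7 ⇒ p=143, q=8
i=3: a=1 ⇒ p=161, q=9
(x₁, y₁) = (161, 9);  161² − 320·9² = 1 ✓

161 9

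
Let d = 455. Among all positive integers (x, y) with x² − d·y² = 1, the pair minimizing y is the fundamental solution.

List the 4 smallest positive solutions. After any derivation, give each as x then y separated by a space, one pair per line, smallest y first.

√455 → a₀=21, period (3,42); ℓ=2 even so k=1
step 0: (21, 1)  from 21·(1,0) + (0,1)
step 1: (64, 3)  from 3·(21,1) + (1,0)
(x₁, y₁) = (64, 3);  64² − 455·3² = 1 ✓
n=2: (64,3)∘(64,3) = (64·64+455·3·3, 64·3+3·64) = (8191,384)
n=3: (8191,384)∘(64,3) = (64·8191+455·3·384, 64·384+3·8191) = (1048384,49149)
n=4: (1048384,49149)∘(64,3) = (64·1048384+455·3·49149, 64·49149+3·1048384) = (134184961,6290688)

64 3
8191 384
1048384 49149
134184961 6290688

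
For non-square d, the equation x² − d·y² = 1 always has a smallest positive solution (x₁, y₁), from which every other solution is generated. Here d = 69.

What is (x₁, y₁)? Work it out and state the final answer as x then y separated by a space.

√69 → a₀=8, period (3,3,1,4,1,3,3,16); ℓ=8 even so k=7
a_0=8:  p_0=8·1+0=8,  q_0=8·0+1=1
a_1=3:  p_1=3·8+1=25,  q_1=3·1+0=3
a_2=3:  p_2=3·25+8=83,  q_2=3·3+1=10
a_3=1:  p_3=1·83+25=108,  q_3=1·10+3=13
a_4=4:  p_4=4·108+83=515,  q_4=4·13+10=62
a_5=1:  p_5=1·515+108=623,  q_5=1·62+13=75
a_6=3:  p_6=3·623+515=2384,  q_6=3·75+62=287
a_7=3:  p_7=3·2384+623=7775,  q_7=3·287+75=936
fundamental: x₁=7775, y₁=936  (since 60450625 − 69·876096 = 1)

7775 936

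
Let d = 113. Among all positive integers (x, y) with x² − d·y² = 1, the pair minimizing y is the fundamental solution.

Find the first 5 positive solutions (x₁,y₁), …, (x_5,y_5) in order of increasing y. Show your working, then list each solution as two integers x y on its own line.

1204353 113296
2900932297217 272896754976
6987493029899166849 657328051091107760
16830816386073401651890177 1583310020631184911403584
40540488414026331506287881514113 3813728346553801555156190094544

√113 = [10; 1,1,1,2,2,1,1,1,20, …], period ℓ=9 (odd) → k=17
a_0=10:  p_0=10·1+0=10,  q_0=10·0+1=1
…
a_4=2:  p_4=2·32+21=85,  q_4=2·3+2=8
a_5=2:  p_5=2·85+32=202,  q_5=2·8+3=19
…
a_7=1:  p_7=1·287+202=489,  q_7=1·27+19=46
…
a_10=1:  p_10=1·16009+776=16785,  q_10=1·1506+73=1579
…
a_12=1:  p_12=1·32794+16785=49579,  q_12=1·3085+1579=4664
…
a_15=1:  p_15=1·313483+131952=445435,  q_15=1·29490+12413=41903
a_16=1:  p_16=1·445435+313483=758918,  q_16=1·41903+29490=71393
a_17=1:  p_17=1·758918+445435=1204353,  q_17=1·71393+41903=113296
fundamental: x₁=1204353, y₁=113296  (since 1450466148609 − 113·12835983616 = 1)
k=2:  x_2 = 1204353·1204353+113·113296·113296 = 2900932297217,  y_2 = 1204353·113296+113296·1204353 = 272896754976
k=3:  x_3 = 1204353·2900932297217+113·113296·272896754976 = 6987493029899166849,  y_3 = 1204353·272896754976+113296·2900932297217 = 657328051091107760
k=4:  x_4 = 1204353·6987493029899166849+113·113296·657328051091107760 = 16830816386073401651890177,  y_4 = 1204353·657328051091107760+113296·6987493029899166849 = 1583310020631184911403584
k=5:  x_5 = 1204353·16830816386073401651890177+113·113296·1583310020631184911403584 = 40540488414026331506287881514113,  y_5 = 1204353·1583310020631184911403584+113296·16830816386073401651890177 = 3813728346553801555156190094544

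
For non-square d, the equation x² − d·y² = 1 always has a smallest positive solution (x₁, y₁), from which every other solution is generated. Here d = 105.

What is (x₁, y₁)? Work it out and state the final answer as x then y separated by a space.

d=105: √d = [10; 4,20] (ℓ=2, even), read p_1/q_1
i=0: a=10 ⇒ p=10, q=1
i=1: a=4 ⇒ p=41, q=4
(x₁, y₁) = (41, 4);  41² − 105·4² = 1 ✓

41 4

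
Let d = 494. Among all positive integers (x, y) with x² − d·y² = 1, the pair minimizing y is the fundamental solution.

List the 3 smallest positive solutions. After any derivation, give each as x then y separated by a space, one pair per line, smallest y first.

d=494: √d = [22; 4,2,2,1,2,1,2,2,4,44] (ℓ=10, even), read p_9/q_9
k=0  a_k=22  p_k/q_k = 22/1
…
k=5  a_k=2  p_k/q_k = 1867/84
…
k=7  a_k=2  p_k/q_k = 6979/314
k=8  a_k=2  p_k/q_k = 16514/743
k=9  a_k=4  p_k/q_k = 73035/3286
→ (73035, 3286).  Check: 73035²=5334111225, 494·3286²=5334111224, difference 1.
(73035+3286√494)^2 = 10668222449 + 479986020√494
(73035+3286√494)^3 = 1558307253052395 + 70111557938114√494

73035 3286
10668222449 479986020
1558307253052395 70111557938114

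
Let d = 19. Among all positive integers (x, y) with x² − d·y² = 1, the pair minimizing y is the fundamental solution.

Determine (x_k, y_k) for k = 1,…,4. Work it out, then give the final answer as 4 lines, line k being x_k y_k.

√19 = [4; 2,1,3,1,2,8, …], period ℓ=6 (even) → k=5
i=0: a=4 ⇒ p=4, q=1
…
i=3: a=3 ⇒ p=48, q=11
i=4: a=1 ⇒ p=61, q=14
i=5: a=2 ⇒ p=170, q=39
(x₁, y₁) = (170, 39);  170² − 19·39² = 1 ✓
(170+39√19)^2 = 57799 + 13260√19
(170+39√19)^3 = 19651490 + 4508361√19
(170+39√19)^4 = 6681448801 + 1532829480√19

170 39
57799 13260
19651490 4508361
6681448801 1532829480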